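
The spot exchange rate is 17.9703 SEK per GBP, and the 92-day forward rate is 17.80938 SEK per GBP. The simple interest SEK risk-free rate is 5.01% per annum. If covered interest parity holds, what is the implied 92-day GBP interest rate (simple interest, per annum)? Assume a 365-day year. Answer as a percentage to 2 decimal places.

T = 92/365 years.
F/S = 17.80938/17.9703 = 0.9910452 = (growth of SEK) / (growth of GBP).
SEK growth factor: 1 + 0.0501×92/365 = 1.0126279.
That pins the GBP growth at 1.0217777.
r = (1.0217777 − 1)/(92/365) = 0.086401 → 8.64%.

8.64%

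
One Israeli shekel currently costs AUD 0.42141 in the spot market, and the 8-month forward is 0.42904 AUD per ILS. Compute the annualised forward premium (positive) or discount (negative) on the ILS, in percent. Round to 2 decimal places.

+2.72%

T = 8/12 years.
Period premium: (0.42904 − 0.42141)/0.42141 = 0.0181059.
×(1/T) gives 2.72% p.a.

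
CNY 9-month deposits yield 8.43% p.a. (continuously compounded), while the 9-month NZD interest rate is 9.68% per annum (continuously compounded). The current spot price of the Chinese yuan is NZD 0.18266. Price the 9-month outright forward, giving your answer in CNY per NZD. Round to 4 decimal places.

5.4236

T = 9/12 years.
Growth of 1 NZD over T: e^(0.0968×9/12) = 1.0753003.
CNY growth factor: e^(0.0843×9/12) = 1.0652665.
Forward (NZD per CNY) = 0.18266 × 1.0753003 / 1.0652665 = 0.1843805.
Quoted the other way: 1/0.1843805 = 5.4236 CNY per NZD.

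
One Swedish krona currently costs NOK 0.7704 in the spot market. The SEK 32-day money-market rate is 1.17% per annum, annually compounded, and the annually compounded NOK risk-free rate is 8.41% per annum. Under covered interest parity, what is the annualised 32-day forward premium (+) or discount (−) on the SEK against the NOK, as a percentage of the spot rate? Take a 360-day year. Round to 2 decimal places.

+6.93%

T = 32/360 years.
F = S · g_NOK/g_SEK = 0.7704 × 1.0072036/1.0010345 = 0.7751478.
(F − S)/S ÷ T = (0.7751478 − 0.7704)/0.7704/(32/360) = 0.069331 → 6.93%.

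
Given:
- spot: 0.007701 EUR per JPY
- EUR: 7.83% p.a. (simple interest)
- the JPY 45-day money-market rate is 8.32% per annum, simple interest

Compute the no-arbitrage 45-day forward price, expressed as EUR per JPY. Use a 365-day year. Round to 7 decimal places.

T = 45/365 years.
EUR accumulates by 1 + 0.0783×45/365 = 1.0096534.
Growth of 1 JPY over T: 1 + 0.0832×45/365 = 1.0102575.
So F = 0.007701 × 1.0096534 / 1.0102575 = 0.007696395 (EUR/JPY).

0.0076964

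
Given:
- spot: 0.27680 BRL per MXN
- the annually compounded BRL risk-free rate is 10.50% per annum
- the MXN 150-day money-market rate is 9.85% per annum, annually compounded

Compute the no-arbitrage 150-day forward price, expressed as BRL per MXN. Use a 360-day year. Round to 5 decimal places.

T = 150/360 years.
BRL growth factor: (1 + 0.1050)^(150/360) = 1.0424797.
MXN growth factor: (1 + 0.0985)^(150/360) = 1.0399202.
Forward (BRL per MXN) = 0.2768 × 1.0424797 / 1.0399202 = 0.2774813.

0.27748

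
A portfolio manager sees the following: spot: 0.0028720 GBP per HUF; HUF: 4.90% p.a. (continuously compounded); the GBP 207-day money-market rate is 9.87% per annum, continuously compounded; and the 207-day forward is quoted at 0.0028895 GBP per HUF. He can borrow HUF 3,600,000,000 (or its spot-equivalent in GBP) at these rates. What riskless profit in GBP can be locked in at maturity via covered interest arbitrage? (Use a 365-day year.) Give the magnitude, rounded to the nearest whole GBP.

T = 207/365 years.
Keep in HUF, deliver into the forward: 3,600,000,000·1.0281787581·0.0028895 = GBP 10,695,321.08.
Swap to GBP now, deposit: 3,600,000,000·0.0028720·1.0575713166 = GBP 10,934,441.36.
The quoted forward undervalues HUF, so borrow HUF, convert to GBP at spot, deposit the GBP at 9.87%, and buy HUF forward at 0.0028895 to cover the loan.
Arbitrage profit = |10,695,321.08 − 10,934,441.36| = GBP 239,120.

GBP 239,120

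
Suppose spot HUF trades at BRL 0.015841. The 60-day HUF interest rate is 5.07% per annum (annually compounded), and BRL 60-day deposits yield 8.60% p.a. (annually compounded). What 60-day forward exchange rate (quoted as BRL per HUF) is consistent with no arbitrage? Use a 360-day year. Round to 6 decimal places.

0.015928

T = 60/360 years.
BRL accumulates by (1 + 0.0860)^(60/360) = 1.0138452.
HUF growth factor: (1 + 0.0507)^(60/360) = 1.0082768.
Forward (BRL per HUF) = 0.015841 × 1.0138452 / 1.0082768 = 0.01592848.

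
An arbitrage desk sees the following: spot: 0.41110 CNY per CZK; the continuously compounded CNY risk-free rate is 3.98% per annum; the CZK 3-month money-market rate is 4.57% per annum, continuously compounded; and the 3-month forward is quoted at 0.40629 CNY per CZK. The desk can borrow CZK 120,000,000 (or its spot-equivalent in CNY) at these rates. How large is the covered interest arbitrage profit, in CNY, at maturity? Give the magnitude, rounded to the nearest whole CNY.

T = 3/12 years.
Invest the CZK and cover forward: 120,000,000 × 1.0114905146 × 0.40629 = CNY 49,315,017.74.
Convert at spot and invest in CNY: 120,000,000 × 0.41110 × 1.0099996658 = CNY 49,825,303.51.
The quoted forward undervalues CZK, so borrow CZK, convert to CNY at spot, deposit the CNY at 3.98%, and buy CZK forward at 0.40629 to cover the loan.
The gap between the two covered legs is CNY 510,286.

CNY 510,286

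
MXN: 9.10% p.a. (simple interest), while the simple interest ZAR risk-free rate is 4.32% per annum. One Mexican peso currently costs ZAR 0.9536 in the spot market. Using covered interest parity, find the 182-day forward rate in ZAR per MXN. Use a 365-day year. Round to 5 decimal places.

0.93186

T = 182/365 years.
ZAR accumulates by 1 + 0.0432×182/365 = 1.0215408.
MXN growth factor: 1 + 0.0910×182/365 = 1.0453753.
So F = 0.9536 × 1.0215408 / 1.0453753 = 0.9318580 (ZAR/MXN).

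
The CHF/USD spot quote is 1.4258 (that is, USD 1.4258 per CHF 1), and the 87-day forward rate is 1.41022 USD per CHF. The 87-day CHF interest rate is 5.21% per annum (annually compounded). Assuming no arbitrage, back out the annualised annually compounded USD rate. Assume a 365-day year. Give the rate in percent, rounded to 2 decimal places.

0.47%

T = 87/365 years.
F/S = 1.41022/1.4258 = 0.9890728 = (growth of USD) / (growth of CHF).
The CHF side grows by (1 + 0.0521)^(87/365) = 1.0121792.
Hence g_USD = 1.0011189.
r = 1.0011189^(365/87) − 1 = 0.004703 → 0.47%.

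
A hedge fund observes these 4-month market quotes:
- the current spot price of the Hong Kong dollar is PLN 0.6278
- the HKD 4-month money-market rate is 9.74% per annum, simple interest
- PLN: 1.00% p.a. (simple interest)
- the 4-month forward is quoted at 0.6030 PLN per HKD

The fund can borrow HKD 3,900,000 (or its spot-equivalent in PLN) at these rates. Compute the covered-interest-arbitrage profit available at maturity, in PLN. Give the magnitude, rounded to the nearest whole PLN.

PLN 28,530

T = 4/12 years.
Keep in HKD, deliver into the forward: 3,900,000·1.032466667·0.6030 = PLN 2,428,051.86.
Swap to PLN now, deposit: 3,900,000·0.6278·1.003333333 = PLN 2,456,581.40.
The quoted forward undervalues HKD, so borrow HKD, convert to PLN at spot, deposit the PLN at 1.00%, and buy HKD forward at 0.6030 to cover the loan.
The gap between the two covered legs is PLN 28,530.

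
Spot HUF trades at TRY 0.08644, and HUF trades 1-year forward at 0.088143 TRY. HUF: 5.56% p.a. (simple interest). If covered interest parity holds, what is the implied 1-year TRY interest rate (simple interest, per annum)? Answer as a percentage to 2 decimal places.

7.64%

T = 1 year.
By CIP, F/S equals the TRY-to-HUF growth ratio: 0.088143/0.08644 = 1.0197015.
HUF growth factor: 1 + 0.0556×1 = 1.055600.
So the TRY growth factor = 1.0763969.
r = (1.0763969 − 1)/1 = 0.076397 → 7.64%.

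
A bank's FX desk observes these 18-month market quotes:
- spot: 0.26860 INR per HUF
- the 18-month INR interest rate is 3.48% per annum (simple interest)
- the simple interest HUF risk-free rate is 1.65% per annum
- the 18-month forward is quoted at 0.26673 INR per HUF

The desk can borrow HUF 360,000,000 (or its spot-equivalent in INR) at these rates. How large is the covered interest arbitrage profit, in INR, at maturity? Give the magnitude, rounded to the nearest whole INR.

INR 3,344,167

T = 18/12 years.
Invest the HUF and cover forward: 360,000,000 × 1.024750 × 0.26673 = INR 98,399,364.30.
Convert at spot and invest in INR: 360,000,000 × 0.26860 × 1.052200 = INR 101,743,531.20.
The quoted forward undervalues HUF, so borrow HUF, convert to INR at spot, deposit the INR at 3.48%, and buy HUF forward at 0.26673 to cover the loan.
The gap between the two covered legs is INR 3,344,167.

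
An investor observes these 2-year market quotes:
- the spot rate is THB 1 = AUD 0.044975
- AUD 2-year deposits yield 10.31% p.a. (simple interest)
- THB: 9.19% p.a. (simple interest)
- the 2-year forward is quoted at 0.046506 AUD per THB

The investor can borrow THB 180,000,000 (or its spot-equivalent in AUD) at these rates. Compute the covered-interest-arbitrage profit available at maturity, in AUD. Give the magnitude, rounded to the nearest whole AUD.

AUD 144,892

T = 2 years.
Invest the THB and cover forward: 180,000,000 × 1.183800 × 0.046506 = AUD 9,909,684.50.
Convert at spot and invest in AUD: 180,000,000 × 0.044975 × 1.206200 = AUD 9,764,792.10.
The quoted forward overvalues THB, so borrow AUD, buy THB at spot, deposit the THB at 9.19%, and sell the proceeds forward at 0.046506.
Profit = 9,909,684.50 − 9,764,792.10 = AUD 144,892.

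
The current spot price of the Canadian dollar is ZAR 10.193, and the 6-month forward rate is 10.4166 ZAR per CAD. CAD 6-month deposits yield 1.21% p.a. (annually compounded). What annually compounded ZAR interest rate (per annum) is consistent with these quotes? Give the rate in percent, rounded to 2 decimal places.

5.70%

T = 6/12 years.
F/S = 10.4166/10.193 = 1.0219366 = (growth of ZAR) / (growth of CAD).
The CAD side grows by (1 + 0.0121)^(6/12) = 1.0060318.
That pins the ZAR growth at 1.0281007.
r = 1.0281007^(12/6) − 1 = 0.056991 → 5.70%.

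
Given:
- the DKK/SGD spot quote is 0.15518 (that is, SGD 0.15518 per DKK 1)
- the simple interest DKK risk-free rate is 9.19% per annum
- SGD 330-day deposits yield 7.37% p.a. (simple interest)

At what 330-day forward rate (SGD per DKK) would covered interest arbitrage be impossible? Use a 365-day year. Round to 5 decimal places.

0.15282

T = 330/365 years.
SGD accumulates by 1 + 0.0737×330/365 = 1.0666329.
Growth of 1 DKK over T: 1 + 0.0919×330/365 = 1.0830877.
So F = 0.15518 × 1.0666329 / 1.0830877 = 0.1528224 (SGD/DKK).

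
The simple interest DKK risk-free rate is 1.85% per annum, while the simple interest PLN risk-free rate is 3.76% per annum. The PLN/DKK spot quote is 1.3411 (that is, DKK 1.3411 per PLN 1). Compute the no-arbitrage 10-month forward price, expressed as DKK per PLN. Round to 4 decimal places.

T = 10/12 years.
Growth of 1 DKK over T: 1 + 0.0185×10/12 = 1.0154167.
PLN accumulates by 1 + 0.0376×10/12 = 1.0313333.
CIP: F = S · (grow DKK)/(grow PLN) = 1.3411 × 1.0154167/1.0313333 = 1.320403 DKK per PLN.

1.3204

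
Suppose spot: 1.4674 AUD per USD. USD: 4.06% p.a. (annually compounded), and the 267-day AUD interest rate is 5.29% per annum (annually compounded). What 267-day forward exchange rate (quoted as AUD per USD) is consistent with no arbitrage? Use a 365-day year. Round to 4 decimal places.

1.4801

T = 267/365 years.
AUD accumulates by (1 + 0.0529)^(267/365) = 1.0384279.
USD growth factor: (1 + 0.0406)^(267/365) = 1.029540.
Forward (AUD per USD) = 1.4674 × 1.0384279 / 1.029540 = 1.480068.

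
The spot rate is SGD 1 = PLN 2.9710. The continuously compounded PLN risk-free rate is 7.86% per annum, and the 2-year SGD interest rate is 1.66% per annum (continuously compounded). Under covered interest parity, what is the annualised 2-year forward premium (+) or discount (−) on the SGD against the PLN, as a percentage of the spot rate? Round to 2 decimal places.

+6.60%

T = 2 years.
F = S · g_PLN/g_SGD = 2.971 × 1.1702296/1.0337573 = 3.3632190.
(F − S)/S ÷ T = (3.3632190 − 2.971)/2.971/2 = 0.066008 → 6.60%.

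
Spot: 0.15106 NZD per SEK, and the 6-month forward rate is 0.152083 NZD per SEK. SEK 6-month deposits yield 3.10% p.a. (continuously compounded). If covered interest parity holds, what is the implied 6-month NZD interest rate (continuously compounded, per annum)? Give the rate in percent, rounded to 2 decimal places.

4.45%

T = 6/12 years.
F/S = 0.152083/0.15106 = 1.0067721 = (growth of NZD) / (growth of SEK).
The SEK side grows by e^(0.0310×6/12) = 1.0156207.
So the NZD growth factor = 1.0224986.
Take logs: ln 1.0224986 / (6/12) = 0.044498, so 4.45%.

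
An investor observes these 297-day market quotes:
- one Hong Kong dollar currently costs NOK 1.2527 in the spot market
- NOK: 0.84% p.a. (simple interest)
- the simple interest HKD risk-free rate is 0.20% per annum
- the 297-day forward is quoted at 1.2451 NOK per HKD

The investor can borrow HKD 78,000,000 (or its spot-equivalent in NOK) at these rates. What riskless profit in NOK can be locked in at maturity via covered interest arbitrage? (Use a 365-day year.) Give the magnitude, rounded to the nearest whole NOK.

NOK 1,102,609

T = 297/365 years.
Route A — deposit HKD, sell forward: 78,000,000 × 1.0016273973 × 1.2451 = NOK 97,275,849.25.
Route B — convert at spot, deposit NOK: 78,000,000 × 1.2527 × 1.0068350685 = NOK 98,378,458.64.
The quoted forward undervalues HKD, so borrow HKD, convert to NOK at spot, deposit the NOK at 0.84%, and buy HKD forward at 1.2451 to cover the loan.
The gap between the two covered legs is NOK 1,102,609.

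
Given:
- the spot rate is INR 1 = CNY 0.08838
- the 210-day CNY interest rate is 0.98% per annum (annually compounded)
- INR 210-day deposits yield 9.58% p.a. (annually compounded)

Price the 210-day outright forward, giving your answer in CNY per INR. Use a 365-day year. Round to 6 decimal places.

0.084320

T = 210/365 years.
Growth of 1 CNY over T: (1 + 0.0098)^(210/365) = 1.0056267.
INR growth factor: (1 + 0.0958)^(210/365) = 1.0540449.
Forward (CNY per INR) = 0.08838 × 1.0056267 / 1.0540449 = 0.08432021.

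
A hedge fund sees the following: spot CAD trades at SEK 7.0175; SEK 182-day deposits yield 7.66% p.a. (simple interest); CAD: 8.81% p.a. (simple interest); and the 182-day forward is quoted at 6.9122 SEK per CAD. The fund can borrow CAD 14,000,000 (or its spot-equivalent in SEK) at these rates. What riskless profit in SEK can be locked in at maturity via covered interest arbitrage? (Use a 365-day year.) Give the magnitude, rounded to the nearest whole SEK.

T = 182/365 years.
Keep in CAD, deliver into the forward: 14,000,000·1.0439293151·6.9122 = SEK 101,021,874.97.
Swap to SEK now, deposit: 14,000,000·7.0175·1.0381950685 = SEK 101,997,474.50.
The quoted forward undervalues CAD, so borrow CAD, convert to SEK at spot, deposit the SEK at 7.66%, and buy CAD forward at 6.9122 to cover the loan.
Profit = 101,997,474.50 − 101,021,874.97 = SEK 975,600.

SEK 975,600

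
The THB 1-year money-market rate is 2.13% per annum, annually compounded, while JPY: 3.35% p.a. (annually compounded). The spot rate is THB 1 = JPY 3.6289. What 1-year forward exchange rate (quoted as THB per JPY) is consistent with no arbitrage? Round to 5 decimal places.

T = 1 year.
JPY accumulates by (1 + 0.0335)^1 = 1.033500.
THB accumulates by (1 + 0.0213)^1 = 1.021300.
Forward (JPY per THB) = 3.6289 × 1.033500 / 1.021300 = 3.672249.
Invert for THB per JPY: 1 / 3.672249 = 0.27231.

0.27231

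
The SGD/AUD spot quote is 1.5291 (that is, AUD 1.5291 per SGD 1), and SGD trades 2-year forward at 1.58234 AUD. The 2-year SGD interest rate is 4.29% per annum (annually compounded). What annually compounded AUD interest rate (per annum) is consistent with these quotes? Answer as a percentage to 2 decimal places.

T = 2 years.
By CIP, F/S equals the AUD-to-SGD growth ratio: 1.58234/1.5291 = 1.0348179.
The SGD side grows by (1 + 0.0429)^2 = 1.0876404.
That pins the AUD growth at 1.1255098.
r = 1.1255098^(1/2) − 1 = 0.060900 → 6.09%.

6.09%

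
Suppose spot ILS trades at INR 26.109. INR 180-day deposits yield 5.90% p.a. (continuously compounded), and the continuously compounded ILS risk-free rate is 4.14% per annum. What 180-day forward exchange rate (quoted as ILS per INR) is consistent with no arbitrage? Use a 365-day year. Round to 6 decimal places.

0.037970

T = 180/365 years.
Growth of 1 INR over T: e^(0.0590×180/365) = 1.0295233.
ILS growth factor: e^(0.0414×180/365) = 1.0206263.
CIP: F = S · (grow INR)/(grow ILS) = 26.109 × 1.0295233/1.0206263 = 26.33660 INR per ILS.
Invert for ILS per INR: 1 / 26.33660 = 0.037970.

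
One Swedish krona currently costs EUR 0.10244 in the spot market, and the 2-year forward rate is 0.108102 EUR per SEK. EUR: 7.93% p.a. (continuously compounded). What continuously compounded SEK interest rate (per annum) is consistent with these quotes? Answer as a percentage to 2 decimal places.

T = 2 years.
By CIP, F/S equals the EUR-to-SEK growth ratio: 0.108102/0.10244 = 1.0552714.
The EUR side grows by e^(0.0793×2) = 1.1718691.
That pins the SEK growth at 1.1104907.
r = ln(1.1104907)/2 = 0.052401 → 5.24%.

5.24%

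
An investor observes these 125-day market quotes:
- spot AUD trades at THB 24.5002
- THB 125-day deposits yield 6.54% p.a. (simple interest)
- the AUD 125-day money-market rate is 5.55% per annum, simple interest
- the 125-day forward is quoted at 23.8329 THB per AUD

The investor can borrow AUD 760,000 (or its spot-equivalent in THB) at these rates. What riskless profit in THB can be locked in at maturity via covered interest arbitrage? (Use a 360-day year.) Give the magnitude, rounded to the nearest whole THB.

THB 580,928

T = 125/360 years.
Invest the AUD and cover forward: 760,000 × 1.0192708333 × 23.8329 = THB 18,462,056.68.
Convert at spot and invest in THB: 760,000 × 24.5002 × 1.0227083333 = THB 19,042,984.62.
The quoted forward undervalues AUD, so borrow AUD, convert to THB at spot, deposit the THB at 6.54%, and buy AUD forward at 23.8329 to cover the loan.
Arbitrage profit = |18,462,056.68 − 19,042,984.62| = THB 580,928.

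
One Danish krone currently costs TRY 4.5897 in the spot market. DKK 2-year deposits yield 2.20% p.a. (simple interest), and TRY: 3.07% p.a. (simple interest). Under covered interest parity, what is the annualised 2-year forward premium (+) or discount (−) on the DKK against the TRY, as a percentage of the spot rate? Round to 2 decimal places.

+0.83%

T = 2 years.
CIP forward (TRY per DKK) = 4.5897 × 1.061400/1.044000 = 4.6661950.
(F − S)/S ÷ T = (4.6661950 − 4.5897)/4.5897/2 = 0.008333 → 0.83%.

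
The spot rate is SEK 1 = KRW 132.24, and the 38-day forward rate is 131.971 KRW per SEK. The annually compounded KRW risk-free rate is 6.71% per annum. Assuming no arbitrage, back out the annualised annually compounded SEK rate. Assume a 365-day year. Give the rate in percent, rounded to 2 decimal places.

8.82%

T = 38/365 years.
CIP gives F = S · g_KRW/g_SEK, so g_KRW/g_SEK = 131.971/132.24 = 0.9979658.
KRW growth factor: (1 + 0.0671)^(38/365) = 1.0067843.
So the SEK growth factor = 1.0088365.
r = 1.0088365^(365/38) − 1 = 0.088177 → 8.82%.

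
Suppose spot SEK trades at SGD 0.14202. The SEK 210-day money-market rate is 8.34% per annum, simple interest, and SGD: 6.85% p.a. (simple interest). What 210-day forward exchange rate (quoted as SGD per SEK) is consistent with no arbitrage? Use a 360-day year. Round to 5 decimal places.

T = 210/360 years.
SGD growth factor: 1 + 0.0685×210/360 = 1.0399583.
Growth of 1 SEK over T: 1 + 0.0834×210/360 = 1.048650.
So F = 0.14202 × 1.0399583 / 1.048650 = 0.1408429 (SGD/SEK).

0.14084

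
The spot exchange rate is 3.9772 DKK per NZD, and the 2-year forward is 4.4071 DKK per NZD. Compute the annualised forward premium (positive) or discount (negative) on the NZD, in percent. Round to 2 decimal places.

T = 2 years.
NZD trades forward at +10.80911% vs spot over the period.
Annualise by dividing by T: 0.1080911 / 2 = 0.054046 → 5.40%.

+5.40%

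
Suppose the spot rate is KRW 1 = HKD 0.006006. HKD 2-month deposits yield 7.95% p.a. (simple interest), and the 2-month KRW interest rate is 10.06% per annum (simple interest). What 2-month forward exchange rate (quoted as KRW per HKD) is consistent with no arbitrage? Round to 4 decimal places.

167.0780

T = 2/12 years.
Growth of 1 HKD over T: 1 + 0.0795×2/12 = 1.013250.
Growth of 1 KRW over T: 1 + 0.1006×2/12 = 1.016766667.
CIP: F = S · (grow HKD)/(grow KRW) = 0.006006 × 1.013250/1.016766667 = 0.00598522719 HKD per KRW.
Invert for KRW per HKD: 1 / 0.00598522719 = 167.0780.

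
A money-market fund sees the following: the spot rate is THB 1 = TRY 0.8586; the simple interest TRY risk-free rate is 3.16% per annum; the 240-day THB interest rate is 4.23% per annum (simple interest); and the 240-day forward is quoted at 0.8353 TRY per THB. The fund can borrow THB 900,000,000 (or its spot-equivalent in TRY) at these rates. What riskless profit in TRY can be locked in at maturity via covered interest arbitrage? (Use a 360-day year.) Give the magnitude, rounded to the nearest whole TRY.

T = 240/360 years.
Route A — deposit THB, sell forward: 900,000,000 × 1.028200 × 0.8353 = TRY 772,969,914.00.
Route B — convert at spot, deposit TRY: 900,000,000 × 0.8586 × 1.02106666667 = TRY 789,019,056.00.
The quoted forward undervalues THB, so borrow THB, convert to TRY at spot, deposit the TRY at 3.16%, and buy THB forward at 0.8353 to cover the loan.
The gap between the two covered legs is TRY 16,049,142.

TRY 16,049,142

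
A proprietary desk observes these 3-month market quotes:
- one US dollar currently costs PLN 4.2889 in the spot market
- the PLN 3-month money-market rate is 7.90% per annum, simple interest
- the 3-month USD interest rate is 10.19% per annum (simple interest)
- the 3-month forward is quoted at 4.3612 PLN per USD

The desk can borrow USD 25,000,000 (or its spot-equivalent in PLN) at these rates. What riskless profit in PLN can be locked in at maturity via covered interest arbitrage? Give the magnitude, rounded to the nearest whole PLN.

PLN 2,467,395

T = 3/12 years.
Keep in USD, deliver into the forward: 25,000,000·1.025475·4.3612 = PLN 111,807,539.25.
Swap to PLN now, deposit: 25,000,000·4.2889·1.019750 = PLN 109,340,144.38.
The quoted forward overvalues USD, so borrow PLN, buy USD at spot, deposit the USD at 10.19%, and sell the proceeds forward at 4.3612.
Arbitrage profit = |111,807,539.25 − 109,340,144.38| = PLN 2,467,395.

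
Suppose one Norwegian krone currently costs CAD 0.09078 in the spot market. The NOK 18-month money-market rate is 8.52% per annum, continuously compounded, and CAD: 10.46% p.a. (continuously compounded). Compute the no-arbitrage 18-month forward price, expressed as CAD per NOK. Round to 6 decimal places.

0.093461

T = 18/12 years.
Growth of 1 CAD over T: e^(0.1046×18/12) = 1.1698786.
NOK accumulates by e^(0.0852×18/12) = 1.1363257.
CIP: F = S · (grow CAD)/(grow NOK) = 0.09078 × 1.1698786/1.1363257 = 0.09346051 CAD per NOK.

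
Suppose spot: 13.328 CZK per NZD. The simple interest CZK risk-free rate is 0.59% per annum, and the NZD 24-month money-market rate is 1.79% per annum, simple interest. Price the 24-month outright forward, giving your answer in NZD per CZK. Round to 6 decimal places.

T = 2 years.
CZK growth factor: 1 + 0.0059×2 = 1.011800.
NZD growth factor: 1 + 0.0179×2 = 1.035800.
CIP: F = S · (grow CZK)/(grow NZD) = 13.328 × 1.011800/1.035800 = 13.01918 CZK per NZD.
Invert for NZD per CZK: 1 / 13.01918 = 0.076810.

0.076810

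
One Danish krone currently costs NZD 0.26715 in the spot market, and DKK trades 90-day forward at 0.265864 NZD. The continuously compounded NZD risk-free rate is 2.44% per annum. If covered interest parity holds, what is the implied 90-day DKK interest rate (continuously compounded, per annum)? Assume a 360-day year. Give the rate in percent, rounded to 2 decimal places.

T = 90/360 years.
By CIP, F/S equals the NZD-to-DKK growth ratio: 0.265864/0.26715 = 0.9951862.
NZD growth factor: e^(0.0244×90/360) = 1.0061186.
So the DKK growth factor = 1.0109853.
Take logs: ln 1.0109853 / (90/360) = 0.043702, so 4.37%.

4.37%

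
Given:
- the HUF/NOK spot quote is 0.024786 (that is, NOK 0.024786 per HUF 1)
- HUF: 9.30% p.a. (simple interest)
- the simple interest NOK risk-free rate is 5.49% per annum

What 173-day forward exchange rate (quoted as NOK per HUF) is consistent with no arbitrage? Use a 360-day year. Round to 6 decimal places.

0.024352

T = 173/360 years.
Growth of 1 NOK over T: 1 + 0.0549×173/360 = 1.0263825.
HUF accumulates by 1 + 0.0930×173/360 = 1.0446917.
So F = 0.024786 × 1.0263825 / 1.0446917 = 0.02435160 (NOK/HUF).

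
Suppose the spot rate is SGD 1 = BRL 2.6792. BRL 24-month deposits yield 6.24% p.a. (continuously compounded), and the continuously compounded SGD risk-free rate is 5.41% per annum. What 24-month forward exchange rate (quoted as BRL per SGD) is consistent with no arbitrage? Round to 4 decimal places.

2.7240

T = 2 years.
BRL accumulates by e^(0.0624×2) = 1.1329218.
SGD accumulates by e^(0.0541×2) = 1.1142706.
So F = 2.6792 × 1.1329218 / 1.1142706 = 2.724046 (BRL/SGD).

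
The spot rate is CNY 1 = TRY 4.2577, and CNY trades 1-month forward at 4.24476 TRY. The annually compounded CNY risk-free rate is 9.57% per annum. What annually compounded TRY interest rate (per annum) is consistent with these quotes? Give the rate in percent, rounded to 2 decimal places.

T = 1/12 years.
CIP gives F = S · g_TRY/g_CNY, so g_TRY/g_CNY = 4.24476/4.2577 = 0.9969608.
The CNY side grows by (1 + 0.0957)^(1/12) = 1.0076452.
So the TRY growth factor = 1.0045828.
Annualise: 1.0045828^(12/1) − 1 = 0.056401 = 5.64%.

5.64%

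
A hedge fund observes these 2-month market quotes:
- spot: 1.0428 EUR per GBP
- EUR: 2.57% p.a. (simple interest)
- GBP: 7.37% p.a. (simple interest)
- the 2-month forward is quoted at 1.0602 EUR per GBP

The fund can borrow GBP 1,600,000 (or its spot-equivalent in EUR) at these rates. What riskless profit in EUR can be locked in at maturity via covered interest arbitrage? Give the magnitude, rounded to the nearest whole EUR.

T = 2/12 years.
Keep in GBP, deliver into the forward: 1,600,000·1.012283333·1.0602 = EUR 1,717,156.46.
Swap to EUR now, deposit: 1,600,000·1.0428·1.004283333 = EUR 1,675,626.66.
The quoted forward overvalues GBP, so borrow EUR, buy GBP at spot, deposit the GBP at 7.37%, and sell the proceeds forward at 1.0602.
Arbitrage profit = |1,717,156.46 − 1,675,626.66| = EUR 41,530.

EUR 41,530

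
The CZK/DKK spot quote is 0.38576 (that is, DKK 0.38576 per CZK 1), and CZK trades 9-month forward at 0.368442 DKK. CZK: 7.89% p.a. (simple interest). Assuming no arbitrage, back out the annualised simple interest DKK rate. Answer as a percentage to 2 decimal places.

T = 9/12 years.
F/S = 0.368442/0.38576 = 0.9551068 = (growth of DKK) / (growth of CZK).
The CZK side grows by 1 + 0.0789×9/12 = 1.059175.
Hence g_DKK = 1.0116252.
(1.0116252 − 1)/T = 0.015500, i.e. 1.55%.

1.55%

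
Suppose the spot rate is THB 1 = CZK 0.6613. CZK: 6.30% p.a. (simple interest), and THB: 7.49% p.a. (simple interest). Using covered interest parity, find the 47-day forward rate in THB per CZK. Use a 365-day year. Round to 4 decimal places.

T = 47/365 years.
Growth of 1 CZK over T: 1 + 0.0630×47/365 = 1.0081123.
Growth of 1 THB over T: 1 + 0.0749×47/365 = 1.0096447.
So F = 0.6613 × 1.0081123 / 1.0096447 = 0.6602963 (CZK/THB).
Invert for THB per CZK: 1 / 0.6602963 = 1.5145.

1.5145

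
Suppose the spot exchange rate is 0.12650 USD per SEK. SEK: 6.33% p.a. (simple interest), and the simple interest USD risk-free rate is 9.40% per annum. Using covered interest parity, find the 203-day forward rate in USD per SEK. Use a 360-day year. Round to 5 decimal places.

T = 203/360 years.
Growth of 1 USD over T: 1 + 0.0940×203/360 = 1.0530056.
SEK accumulates by 1 + 0.0633×203/360 = 1.0356942.
Forward (USD per SEK) = 0.1265 × 1.0530056 / 1.0356942 = 0.1286144.

0.12861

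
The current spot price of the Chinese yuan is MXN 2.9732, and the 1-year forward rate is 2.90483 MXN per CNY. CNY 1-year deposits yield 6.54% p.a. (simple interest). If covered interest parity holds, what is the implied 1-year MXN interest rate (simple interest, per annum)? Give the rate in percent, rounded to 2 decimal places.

T = 1 year.
F/S = 2.90483/2.9732 = 0.9770046 = (growth of MXN) / (growth of CNY).
CNY growth factor: 1 + 0.0654×1 = 1.065400.
That pins the MXN growth at 1.0409007.
r = (1.0409007 − 1)/1 = 0.040901 → 4.09%.

4.09%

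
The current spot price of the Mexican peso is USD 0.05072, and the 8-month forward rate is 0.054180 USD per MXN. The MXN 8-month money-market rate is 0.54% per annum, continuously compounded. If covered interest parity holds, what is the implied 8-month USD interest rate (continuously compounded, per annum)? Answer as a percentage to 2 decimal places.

T = 8/12 years.
By CIP, F/S equals the USD-to-MXN growth ratio: 0.05418/0.05072 = 1.0682177.
The MXN side grows by e^(0.0054×8/12) = 1.0036065.
That pins the USD growth at 1.0720702.
Take logs: ln 1.0720702 / (8/12) = 0.104387, so 10.44%.

10.44%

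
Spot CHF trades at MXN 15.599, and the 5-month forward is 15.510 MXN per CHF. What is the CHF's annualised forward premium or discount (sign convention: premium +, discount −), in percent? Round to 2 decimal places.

-1.37%

T = 5/12 years.
Period premium: (15.510 − 15.599)/15.599 = -0.0057055.
Annualise by dividing by T: -0.0057055 / (5/12) = -0.013693 → -1.37%.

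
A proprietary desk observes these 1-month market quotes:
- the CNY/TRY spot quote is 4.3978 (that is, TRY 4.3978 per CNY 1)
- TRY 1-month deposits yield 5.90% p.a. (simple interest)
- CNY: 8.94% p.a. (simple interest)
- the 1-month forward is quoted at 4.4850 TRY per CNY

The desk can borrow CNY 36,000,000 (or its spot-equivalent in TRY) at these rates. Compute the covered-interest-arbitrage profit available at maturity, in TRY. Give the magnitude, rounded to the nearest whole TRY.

TRY 3,563,666

T = 1/12 years.
Keep in CNY, deliver into the forward: 36,000,000·1.007450·4.4850 = TRY 162,662,877.00.
Swap to TRY now, deposit: 36,000,000·4.3978·1.00491666667 = TRY 159,099,210.60.
The quoted forward overvalues CNY, so borrow TRY, buy CNY at spot, deposit the CNY at 8.94%, and sell the proceeds forward at 4.4850.
Profit = 162,662,877.00 − 159,099,210.60 = TRY 3,563,666.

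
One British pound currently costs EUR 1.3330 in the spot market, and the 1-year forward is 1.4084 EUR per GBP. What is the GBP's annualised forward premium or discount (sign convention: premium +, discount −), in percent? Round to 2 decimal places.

+5.66%

T = 1 year.
Period premium: (1.4084 − 1.333)/1.333 = 0.0565641.
×(1/T) gives 5.66% p.a.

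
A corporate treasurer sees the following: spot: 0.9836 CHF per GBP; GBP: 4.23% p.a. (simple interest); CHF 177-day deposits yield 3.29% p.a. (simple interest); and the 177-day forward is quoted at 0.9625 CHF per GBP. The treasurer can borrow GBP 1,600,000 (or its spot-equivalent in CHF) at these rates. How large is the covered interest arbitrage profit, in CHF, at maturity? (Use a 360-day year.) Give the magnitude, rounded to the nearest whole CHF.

CHF 27,189

T = 177/360 years.
Keep in GBP, deliver into the forward: 1,600,000·1.0207975·0.9625 = CHF 1,572,028.15.
Swap to CHF now, deposit: 1,600,000·0.9836·1.016175833 = CHF 1,599,216.88.
The quoted forward undervalues GBP, so borrow GBP, convert to CHF at spot, deposit the CHF at 3.29%, and buy GBP forward at 0.9625 to cover the loan.
Profit = 1,599,216.88 − 1,572,028.15 = CHF 27,189.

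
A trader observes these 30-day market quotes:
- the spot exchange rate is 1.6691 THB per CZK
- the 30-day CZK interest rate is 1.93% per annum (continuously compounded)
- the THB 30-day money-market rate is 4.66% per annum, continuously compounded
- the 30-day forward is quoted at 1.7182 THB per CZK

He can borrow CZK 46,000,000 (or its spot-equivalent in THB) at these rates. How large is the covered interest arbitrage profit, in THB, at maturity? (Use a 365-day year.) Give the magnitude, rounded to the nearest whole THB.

THB 2,089,440

T = 30/365 years.
Invest the CZK and cover forward: 46,000,000 × 1.0015875602 × 1.7182 = THB 79,162,676.31.
Convert at spot and invest in THB: 46,000,000 × 1.6691 × 1.0038374813 = THB 77,073,236.44.
The quoted forward overvalues CZK, so borrow THB, buy CZK at spot, deposit the CZK at 1.93%, and sell the proceeds forward at 1.7182.
The gap between the two covered legs is THB 2,089,440.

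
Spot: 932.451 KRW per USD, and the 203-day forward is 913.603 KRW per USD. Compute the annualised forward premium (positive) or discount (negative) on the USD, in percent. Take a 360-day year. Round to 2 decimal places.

-3.58%

T = 203/360 years.
Period premium: (913.603 − 932.451)/932.451 = -0.0202134.
Annualise by dividing by T: -0.0202134 / (203/360) = -0.035846 → -3.58%.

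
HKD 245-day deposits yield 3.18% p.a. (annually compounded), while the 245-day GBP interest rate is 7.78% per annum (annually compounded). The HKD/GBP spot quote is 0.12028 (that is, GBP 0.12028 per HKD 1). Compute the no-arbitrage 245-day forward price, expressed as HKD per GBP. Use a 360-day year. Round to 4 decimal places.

T = 245/360 years.
GBP growth factor: (1 + 0.0778)^(245/360) = 1.0523108.
HKD accumulates by (1 + 0.0318)^(245/360) = 1.0215333.
CIP: F = S · (grow GBP)/(grow HKD) = 0.12028 × 1.0523108/1.0215333 = 0.1239039 GBP per HKD.
Quoted the other way: 1/0.1239039 = 8.0708 HKD per GBP.

8.0708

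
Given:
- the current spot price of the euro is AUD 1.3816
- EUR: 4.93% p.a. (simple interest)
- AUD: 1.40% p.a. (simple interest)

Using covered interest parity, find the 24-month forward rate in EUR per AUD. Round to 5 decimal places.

T = 2 years.
AUD accumulates by 1 + 0.0140×2 = 1.028000.
Growth of 1 EUR over T: 1 + 0.0493×2 = 1.098600.
So F = 1.3816 × 1.028000 / 1.098600 = 1.292813 (AUD/EUR).
Invert for EUR per AUD: 1 / 1.292813 = 0.77351.

0.77351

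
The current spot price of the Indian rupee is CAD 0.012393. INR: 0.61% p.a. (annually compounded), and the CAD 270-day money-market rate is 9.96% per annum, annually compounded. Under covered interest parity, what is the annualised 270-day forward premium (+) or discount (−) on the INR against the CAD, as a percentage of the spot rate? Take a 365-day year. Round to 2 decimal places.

+9.19%

T = 270/365 years.
No-arbitrage forward: 0.012393 × 1.0727596 / 1.0045088 = 0.013235036 CAD/INR.
(F − S)/S ÷ T = (0.013235036 − 0.012393)/0.012393/(270/365) = 0.091851 → 9.19%.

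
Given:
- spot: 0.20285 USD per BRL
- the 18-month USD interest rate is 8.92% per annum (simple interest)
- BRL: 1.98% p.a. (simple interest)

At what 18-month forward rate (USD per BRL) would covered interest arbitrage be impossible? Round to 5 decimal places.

0.22336

T = 18/12 years.
USD accumulates by 1 + 0.0892×18/12 = 1.133800.
BRL accumulates by 1 + 0.0198×18/12 = 1.029700.
Forward (USD per BRL) = 0.20285 × 1.133800 / 1.029700 = 0.2233576.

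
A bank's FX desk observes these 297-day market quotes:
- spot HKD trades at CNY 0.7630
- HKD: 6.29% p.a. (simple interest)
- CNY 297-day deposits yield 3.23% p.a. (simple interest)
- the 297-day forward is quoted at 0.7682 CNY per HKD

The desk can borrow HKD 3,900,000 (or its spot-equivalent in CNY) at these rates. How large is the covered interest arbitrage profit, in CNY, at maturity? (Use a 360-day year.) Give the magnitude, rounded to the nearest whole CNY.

T = 297/360 years.
Route A — deposit HKD, sell forward: 3,900,000 × 1.0518925 × 0.7682 = CNY 3,151,448.89.
Route B — convert at spot, deposit CNY: 3,900,000 × 0.7630 × 1.0266475 = CNY 3,054,994.97.
The quoted forward overvalues HKD, so borrow CNY, buy HKD at spot, deposit the HKD at 6.29%, and sell the proceeds forward at 0.7682.
Profit = 3,151,448.89 − 3,054,994.97 = CNY 96,454.

CNY 96,454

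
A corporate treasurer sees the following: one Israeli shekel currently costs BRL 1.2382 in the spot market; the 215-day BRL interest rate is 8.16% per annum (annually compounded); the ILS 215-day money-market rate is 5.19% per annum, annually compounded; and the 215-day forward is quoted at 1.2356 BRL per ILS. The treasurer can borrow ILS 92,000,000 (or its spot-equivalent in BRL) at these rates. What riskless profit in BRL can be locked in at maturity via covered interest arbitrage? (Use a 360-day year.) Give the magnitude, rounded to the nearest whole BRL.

BRL 2,215,222

T = 215/360 years.
Invest the ILS and cover forward: 92,000,000 × 1.03067948768 × 1.2356 = BRL 117,162,696.90.
Convert at spot and invest in BRL: 92,000,000 × 1.2382 × 1.04796161983 = BRL 119,377,919.15.
The quoted forward undervalues ILS, so borrow ILS, convert to BRL at spot, deposit the BRL at 8.16%, and buy ILS forward at 1.2356 to cover the loan.
Arbitrage profit = |117,162,696.90 − 119,377,919.15| = BRL 2,215,222.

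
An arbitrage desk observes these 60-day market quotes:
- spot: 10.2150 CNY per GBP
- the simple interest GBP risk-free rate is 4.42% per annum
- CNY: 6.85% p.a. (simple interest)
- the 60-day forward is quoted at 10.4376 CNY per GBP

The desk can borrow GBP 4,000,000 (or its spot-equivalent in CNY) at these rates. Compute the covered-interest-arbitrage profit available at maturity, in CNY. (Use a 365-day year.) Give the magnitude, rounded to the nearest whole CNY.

CNY 733,653

T = 60/365 years.
Invest the GBP and cover forward: 4,000,000 × 1.0072657534 × 10.4376 = CNY 42,053,748.11.
Convert at spot and invest in CNY: 4,000,000 × 10.2150 × 1.011260274 = CNY 41,320,094.80.
The quoted forward overvalues GBP, so borrow CNY, buy GBP at spot, deposit the GBP at 4.42%, and sell the proceeds forward at 10.4376.
Arbitrage profit = |42,053,748.11 − 41,320,094.80| = CNY 733,653.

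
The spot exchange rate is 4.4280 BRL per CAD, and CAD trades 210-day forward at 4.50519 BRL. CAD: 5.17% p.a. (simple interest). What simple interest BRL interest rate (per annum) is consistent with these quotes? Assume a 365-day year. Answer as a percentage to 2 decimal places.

8.29%

T = 210/365 years.
CIP gives F = S · g_BRL/g_CAD, so g_BRL/g_CAD = 4.50519/4.428 = 1.0174322.
CAD growth factor: 1 + 0.0517×210/365 = 1.0297452.
So the BRL growth factor = 1.0476959.
r = (1.0476959 − 1)/(210/365) = 0.082900 → 8.29%.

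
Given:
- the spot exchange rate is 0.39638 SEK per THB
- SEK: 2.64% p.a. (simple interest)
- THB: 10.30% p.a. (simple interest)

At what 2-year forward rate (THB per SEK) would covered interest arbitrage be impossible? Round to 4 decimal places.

T = 2 years.
SEK growth factor: 1 + 0.0264×2 = 1.052800.
Growth of 1 THB over T: 1 + 0.1030×2 = 1.206000.
CIP: F = S · (grow SEK)/(grow THB) = 0.39638 × 1.052800/1.206000 = 0.3460273 SEK per THB.
Invert for THB per SEK: 1 / 0.3460273 = 2.8899.

2.8899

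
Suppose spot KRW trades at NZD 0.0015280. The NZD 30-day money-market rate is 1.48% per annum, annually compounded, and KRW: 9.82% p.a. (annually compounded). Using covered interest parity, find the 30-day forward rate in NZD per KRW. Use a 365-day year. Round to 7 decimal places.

T = 30/365 years.
Growth of 1 NZD over T: (1 + 0.0148)^(30/365) = 1.0012083.
Growth of 1 KRW over T: (1 + 0.0982)^(30/365) = 1.0077288.
So F = 0.001528 × 1.0012083 / 1.0077288 = 0.001518113 (NZD/KRW).

0.0015181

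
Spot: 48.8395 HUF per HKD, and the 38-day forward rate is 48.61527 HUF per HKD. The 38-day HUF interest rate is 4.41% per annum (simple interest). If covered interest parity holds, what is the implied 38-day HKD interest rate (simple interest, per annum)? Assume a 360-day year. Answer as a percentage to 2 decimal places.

T = 38/360 years.
F/S = 48.61527/48.8395 = 0.9954088 = (growth of HUF) / (growth of HKD).
The HUF side grows by 1 + 0.0441×38/360 = 1.004655.
So the HKD growth factor = 1.0092888.
(1.0092888 − 1)/T = 0.087999, i.e. 8.80%.

8.80%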